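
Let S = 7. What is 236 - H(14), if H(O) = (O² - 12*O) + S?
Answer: 201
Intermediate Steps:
H(O) = 7 + O² - 12*O (H(O) = (O² - 12*O) + 7 = 7 + O² - 12*O)
236 - H(14) = 236 - (7 + 14² - 12*14) = 236 - (7 + 196 - 168) = 236 - 1*35 = 236 - 35 = 201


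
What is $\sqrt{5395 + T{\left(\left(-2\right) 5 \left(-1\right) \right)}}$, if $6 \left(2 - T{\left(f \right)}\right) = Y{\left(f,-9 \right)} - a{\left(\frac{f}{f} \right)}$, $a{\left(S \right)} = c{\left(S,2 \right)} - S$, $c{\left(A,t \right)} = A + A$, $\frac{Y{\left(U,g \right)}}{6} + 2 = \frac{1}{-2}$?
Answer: $\frac{\sqrt{48597}}{3} \approx 73.482$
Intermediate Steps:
$Y{\left(U,g \right)} = -15$ ($Y{\left(U,g \right)} = -12 + \frac{6}{-2} = -12 + 6 \left(- \frac{1}{2}\right) = -12 - 3 = -15$)
$c{\left(A,t \right)} = 2 A$
$a{\left(S \right)} = S$ ($a{\left(S \right)} = 2 S - S = S$)
$T{\left(f \right)} = \frac{14}{3}$ ($T{\left(f \right)} = 2 - \frac{-15 - \frac{f}{f}}{6} = 2 - \frac{-15 - 1}{6} = 2 - - \frac{8}{3} = 2 + \frac{8}{3} = \frac{14}{3}$)
$\sqrt{5395 + T{\left(\left(-2\right) 5 \left(-1\right) \right)}} = \sqrt{5395 + \frac{14}{3}} = \sqrt{\frac{16199}{3}} = \frac{\sqrt{48597}}{3}$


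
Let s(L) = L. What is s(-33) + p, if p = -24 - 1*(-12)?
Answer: -45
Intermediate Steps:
p = -12 (p = -24 + 12 = -12)
s(-33) + p = -33 - 12 = -45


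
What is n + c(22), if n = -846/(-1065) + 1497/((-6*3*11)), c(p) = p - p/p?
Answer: 333497/23430 ≈ 14.234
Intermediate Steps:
c(p) = -1 + p (c(p) = p - 1*1 = p - 1 = -1 + p)
n = -158533/23430 (n = -846*(-1/1065) + 1497/((-18*11)) = 282/355 + 1497/(-198) = 282/355 + 1497*(-1/198) = 282/355 - 499/66 = -158533/23430 ≈ -6.7662)
n + c(22) = -158533/23430 + (-1 + 22) = -158533/23430 + 21 = 333497/23430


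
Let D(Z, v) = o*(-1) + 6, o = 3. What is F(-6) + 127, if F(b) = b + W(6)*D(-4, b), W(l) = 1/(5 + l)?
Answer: 1334/11 ≈ 121.27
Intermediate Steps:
D(Z, v) = 3 (D(Z, v) = 3*(-1) + 6 = -3 + 6 = 3)
F(b) = 3/11 + b (F(b) = b + 3/(5 + 6) = b + 3/11 = 3/11 + b)
F(-6) + 127 = (3/11 - 6) + 127 = -63/11 + 127 = 1334/11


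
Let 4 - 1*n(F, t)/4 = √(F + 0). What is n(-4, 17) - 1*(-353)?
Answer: 369 - 8*I ≈ 369.0 - 8.0*I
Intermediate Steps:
n(F, t) = 16 - 4*√F (n(F, t) = 16 - 4*√(F + 0) = 16 - 4*√F)
n(-4, 17) - 1*(-353) = (16 - 8*I) - 1*(-353) = (16 - 8*I) + 353 = 369 - 8*I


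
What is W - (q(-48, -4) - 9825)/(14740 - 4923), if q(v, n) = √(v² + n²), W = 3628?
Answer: 35625901/9817 - 4*√145/9817 ≈ 3629.0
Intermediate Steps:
q(v, n) = √(n² + v²)
W - (q(-48, -4) - 9825)/(14740 - 4923) = 3628 - (√((-4)² + (-48)²) - 9825)/(14740 - 4923) = 3628 - (√(16 + 2304) - 9825)/9817 = 3628 - (√2320 - 9825)/9817 = 3628 - (4*√145 - 9825)/9817 = 3628 - (-9825 + 4*√145)/9817 = 3628 - (-9825/9817 + 4*√145/9817) = 3628 + (9825/9817 - 4*√145/9817) = 35625901/9817 - 4*√145/9817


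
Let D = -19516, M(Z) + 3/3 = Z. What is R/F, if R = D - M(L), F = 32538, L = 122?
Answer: -19637/32538 ≈ -0.60351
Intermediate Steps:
M(Z) = -1 + Z
R = -19637 (R = -19516 - (-1 + 122) = -19516 - 1*121 = -19516 - 121 = -19637)
R/F = -19637/32538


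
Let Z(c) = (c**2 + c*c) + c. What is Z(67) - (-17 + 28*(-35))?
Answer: 10042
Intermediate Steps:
Z(c) = c + 2*c**2 (Z(c) = (c**2 + c**2) + c = 2*c**2 + c = c + 2*c**2)
Z(67) - (-17 + 28*(-35)) = 67*(1 + 2*67) - (-17 + 28*(-35)) = 67*(1 + 134) - (-17 - 980) = 67*135 - 1*(-997) = 9045 + 997 = 10042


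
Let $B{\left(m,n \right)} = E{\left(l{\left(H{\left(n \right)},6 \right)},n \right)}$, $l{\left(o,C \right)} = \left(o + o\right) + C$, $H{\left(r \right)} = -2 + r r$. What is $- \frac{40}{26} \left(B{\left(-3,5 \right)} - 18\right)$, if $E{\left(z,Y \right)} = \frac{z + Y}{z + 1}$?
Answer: $\frac{1380}{53} \approx 26.038$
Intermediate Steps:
$H{\left(r \right)} = -2 + r^{2}$
$l{\left(o,C \right)} = C + 2 o$ ($l{\left(o,C \right)} = 2 o + C = C + 2 o$)
$E{\left(z,Y \right)} = \frac{Y + z}{1 + z}$
$B{\left(m,n \right)} = \frac{2 + n + 2 n^{2}}{3 + 2 n^{2}}$ ($B{\left(m,n \right)} = \frac{n + \left(6 + 2 \left(-2 + n^{2}\right)\right)}{1 + \left(6 + 2 \left(-2 + n^{2}\right)\right)} = \frac{n + \left(6 + \left(-4 + 2 n^{2}\right)\right)}{1 + \left(6 + \left(-4 + 2 n^{2}\right)\right)} = \frac{n + \left(2 + 2 n^{2}\right)}{1 + \left(2 + 2 n^{2}\right)} = \frac{2 + n + 2 n^{2}}{3 + 2 n^{2}}$)
$- \frac{40}{26} \left(B{\left(-3,5 \right)} - 18\right) = - \frac{40}{26} \left(\frac{2 + 5 + 2 \cdot 5^{2}}{3 + 2 \cdot 5^{2}} - 18\right) = \left(-40\right) \frac{1}{26} \left(\frac{2 + 5 + 2 \cdot 25}{3 + 2 \cdot 25} - 18\right) = - \frac{20 \left(\frac{2 + 5 + 50}{3 + 50} - 18\right)}{13} = - \frac{20 \left(\frac{1}{53} \cdot 57 - 18\right)}{13} = - \frac{20 \left(\frac{57}{53} - 18\right)}{13} = \left(- \frac{20}{13}\right) \left(- \frac{897}{53}\right) = \frac{1380}{53}$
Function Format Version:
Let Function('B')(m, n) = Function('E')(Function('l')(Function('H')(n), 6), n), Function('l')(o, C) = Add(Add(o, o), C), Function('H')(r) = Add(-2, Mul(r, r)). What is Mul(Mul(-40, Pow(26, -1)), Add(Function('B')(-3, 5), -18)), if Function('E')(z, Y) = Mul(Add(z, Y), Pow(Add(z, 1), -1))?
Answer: Rational(1380, 53) ≈ 26.038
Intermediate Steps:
Function('H')(r) = Add(-2, Pow(r, 2))
Function('l')(o, C) = Add(C, Mul(2, o)) (Function('l')(o, C) = Add(Mul(2, o), C) = Add(C, Mul(2, o)))
Function('E')(z, Y) = Mul(Pow(Add(1, z), -1), Add(Y, z)) (Function('E')(z, Y) = Mul(Add(Y, z), Pow(Add(1, z), -1)) = Mul(Pow(Add(1, z), -1), Add(Y, z)))
Function('B')(m, n) = Mul(Pow(Add(3, Mul(2, Pow(n, 2))), -1), Add(2, n, Mul(2, Pow(n, 2)))) (Function('B')(m, n) = Mul(Pow(Add(1, Add(6, Mul(2, Add(-2, Pow(n, 2))))), -1), Add(n, Add(6, Mul(2, Add(-2, Pow(n, 2)))))) = Mul(Pow(Add(1, Add(6, Add(-4, Mul(2, Pow(n, 2))))), -1), Add(n, Add(6, Add(-4, Mul(2, Pow(n, 2)))))) = Mul(Pow(Add(1, Add(2, Mul(2, Pow(n, 2)))), -1), Add(n, Add(2, Mul(2, Pow(n, 2))))) = Mul(Pow(Add(3, Mul(2, Pow(n, 2))), -1), Add(2, n, Mul(2, Pow(n, 2)))))
Mul(Mul(-40, Pow(26, -1)), Add(Function('B')(-3, 5), -18)) = Mul(Mul(-40, Pow(26, -1)), Add(Mul(Pow(Add(3, Mul(2, Pow(5, 2))), -1), Add(2, 5, Mul(2, Pow(5, 2)))), -18)) = Mul(Mul(-40, Rational(1, 26)), Add(Mul(Pow(Add(3, Mul(2, 25)), -1), Add(2, 5, Mul(2, 25))), -18)) = Mul(Rational(-20, 13), Add(Mul(Pow(Add(3, 50), -1), Add(2, 5, 50)), -18)) = Mul(Rational(-20, 13), Add(Mul(Pow(53, -1), 57), -18)) = Mul(Rational(-20, 13), Add(Mul(Rational(1, 53), 57), -18)) = Mul(Rational(-20, 13), Add(Rational(57, 53), -18)) = Mul(Rational(-20, 13), Rational(-897, 53)) = Rational(1380, 53)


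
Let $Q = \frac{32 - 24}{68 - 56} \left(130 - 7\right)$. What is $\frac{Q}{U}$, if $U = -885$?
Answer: $- \frac{82}{885} \approx -0.092655$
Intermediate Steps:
$Q = 82$ ($Q = \frac{8}{12} \cdot 123 = 8 \cdot \frac{1}{12} \cdot 123 = \frac{2}{3} \cdot 123 = 82$)
$\frac{Q}{U} = \frac{82}{-885} = 82 \left(- \frac{1}{885}\right) = - \frac{82}{885}$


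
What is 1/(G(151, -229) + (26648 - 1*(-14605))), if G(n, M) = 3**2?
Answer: 1/41262 ≈ 2.4235e-5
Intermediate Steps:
G(n, M) = 9
1/(G(151, -229) + (26648 - 1*(-14605))) = 1/(9 + (26648 - 1*(-14605))) = 1/(9 + (26648 + 14605)) = 1/(9 + 41253) = 1/41262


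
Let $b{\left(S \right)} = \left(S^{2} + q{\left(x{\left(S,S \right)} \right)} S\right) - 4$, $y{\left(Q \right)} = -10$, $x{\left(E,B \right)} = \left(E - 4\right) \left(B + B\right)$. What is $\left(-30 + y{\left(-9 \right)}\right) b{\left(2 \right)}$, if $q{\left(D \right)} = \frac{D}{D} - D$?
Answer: $-720$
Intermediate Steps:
$x{\left(E,B \right)} = 2 B \left(-4 + E\right)$ ($x{\left(E,B \right)} = \left(-4 + E\right) 2 B = 2 B \left(-4 + E\right)$)
$q{\left(D \right)} = 1 - D$
$b{\left(S \right)} = -4 + S^{2} + S \left(1 - 2 S \left(-4 + S\right)\right)$ ($b{\left(S \right)} = \left(S^{2} + \left(1 - 2 S \left(-4 + S\right)\right) S\right) - 4 = \left(S^{2} + S \left(1 - 2 S \left(-4 + S\right)\right)\right) - 4 = -4 + S^{2} + S \left(1 - 2 S \left(-4 + S\right)\right)$)
$\left(-30 + y{\left(-9 \right)}\right) b{\left(2 \right)} = \left(-30 - 10\right) \left(-4 + 2 - 2 \cdot 2^{3} + 9 \cdot 2^{2}\right) = - 40 \left(-4 + 2 - 16 + 9 \cdot 4\right) = - 40 \left(-4 + 2 - 16 + 36\right) = \left(-40\right) 18 = -720$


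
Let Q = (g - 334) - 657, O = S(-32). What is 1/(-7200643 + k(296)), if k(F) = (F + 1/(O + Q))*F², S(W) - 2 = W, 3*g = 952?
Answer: 2111/39546563075 ≈ 5.3380e-8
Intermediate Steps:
g = 952/3 (g = (⅓)*952 = 952/3 ≈ 317.33)
S(W) = 2 + W
O = -30 (O = 2 - 32 = -30)
Q = -2021/3 (Q = (952/3 - 334) - 657 = -50/3 - 657 = -2021/3 ≈ -673.67)
k(F) = F²*(-3/2111 + F) (k(F) = (F + 1/(-30 - 2021/3))*F² = (F + 1/(-2111/3))*F² = (F - 3/2111)*F² = (-3/2111 + F)*F² = F²*(-3/2111 + F))
1/(-7200643 + k(296)) = 1/(-7200643 + 296²*(-3/2111 + 296)) = 1/(-7200643 + 87616*(624853/2111)) = 1/(-7200643 + 54747120448/2111) = 1/(39546563075/2111) = 2111/39546563075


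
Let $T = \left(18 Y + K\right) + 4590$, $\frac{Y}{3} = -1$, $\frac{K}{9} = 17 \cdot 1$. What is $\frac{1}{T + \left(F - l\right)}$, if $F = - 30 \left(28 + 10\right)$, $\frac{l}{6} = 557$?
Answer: $\frac{1}{207} \approx 0.0048309$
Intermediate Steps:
$l = 3342$ ($l = 6 \cdot 557 = 3342$)
$K = 153$ ($K = 9 \cdot 17 \cdot 1 = 9 \cdot 17 = 153$)
$Y = -3$ ($Y = 3 \left(-1\right) = -3$)
$F = -1140$ ($F = \left(-30\right) 38 = -1140$)
$T = 4689$ ($T = \left(18 \left(-3\right) + 153\right) + 4590 = \left(-54 + 153\right) + 4590 = 99 + 4590 = 4689$)
$\frac{1}{T + \left(F - l\right)} = \frac{1}{4689 - 4482} = \frac{1}{207}$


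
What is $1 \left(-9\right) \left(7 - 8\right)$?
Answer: $9$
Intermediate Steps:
$1 \left(-9\right) \left(7 - 8\right) = - 9 \left(7 - 8\right) = \left(-9\right) \left(-1\right) = 9$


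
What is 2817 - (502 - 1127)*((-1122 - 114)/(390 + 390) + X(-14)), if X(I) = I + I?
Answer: -203754/13 ≈ -15673.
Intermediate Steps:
X(I) = 2*I
2817 - (502 - 1127)*((-1122 - 114)/(390 + 390) + X(-14)) = 2817 - (502 - 1127)*((-1122 - 114)/(390 + 390) + 2*(-14)) = 2817 - (-625)*(-1236/780 - 28) = 2817 - (-625)*(-1236*1/780 - 28) = 2817 - (-625)*(-103/65 - 28) = 2817 - (-625)*(-1923)/65 = 2817 - 1*240375/13 = 2817 - 240375/13 = -203754/13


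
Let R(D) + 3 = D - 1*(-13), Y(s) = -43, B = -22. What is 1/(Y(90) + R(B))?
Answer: -1/55 ≈ -0.018182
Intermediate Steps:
R(D) = 10 + D (R(D) = -3 + (D - 1*(-13)) = -3 + (D + 13) = -3 + (13 + D) = 10 + D)
1/(Y(90) + R(B)) = 1/(-43 + (10 - 22)) = 1/(-43 - 12) = 1/(-55) = -1/55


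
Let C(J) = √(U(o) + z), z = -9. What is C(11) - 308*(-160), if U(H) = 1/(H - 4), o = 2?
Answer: 49280 + I*√38/2 ≈ 49280.0 + 3.0822*I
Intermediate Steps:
U(H) = 1/(-4 + H)
C(J) = I*√38/2 (C(J) = √(1/(-4 + 2) - 9) = √(1/(-2) - 9) = √(-½ - 9) = √(-19/2) = I*√38/2)
C(11) - 308*(-160) = I*√38/2 - 308*(-160) = I*√38/2 + 49280 = 49280 + I*√38/2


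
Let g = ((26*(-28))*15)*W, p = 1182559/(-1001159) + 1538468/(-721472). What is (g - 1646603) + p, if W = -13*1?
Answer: -271704587353528031/180577046512 ≈ -1.5046e+6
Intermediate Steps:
W = -13
p = -598358572815/180577046512 (p = 1182559*(-1/1001159) + 1538468*(-1/721472) = -1182559/1001159 - 384617/180368 = -598358572815/180577046512 ≈ -3.3136)
g = 141960 (g = ((26*(-28))*15)*(-13) = -728*15*(-13) = -10920*(-13) = 141960)
(g - 1646603) + p = (141960 - 1646603) - 598358572815/180577046512 = -1504643 - 598358572815/180577046512 = -271704587353528031/180577046512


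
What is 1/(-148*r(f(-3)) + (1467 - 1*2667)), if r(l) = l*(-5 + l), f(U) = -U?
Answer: -1/312 ≈ -0.0032051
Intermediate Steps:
1/(-148*r(f(-3)) + (1467 - 1*2667)) = 1/(-148*(-1*(-3))*(-5 - 1*(-3)) + (1467 - 1*2667)) = 1/(-444*(-5 + 3) + (1467 - 2667)) = 1/(-444*(-2) - 1200) = 1/(-148*(-6) - 1200) = 1/(888 - 1200) = 1/(-312) = -1/312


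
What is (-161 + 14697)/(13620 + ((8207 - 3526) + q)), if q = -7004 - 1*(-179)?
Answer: 3634/2869 ≈ 1.2666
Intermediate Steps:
q = -6825 (q = -7004 + 179 = -6825)
(-161 + 14697)/(13620 + ((8207 - 3526) + q)) = (-161 + 14697)/(13620 + ((8207 - 3526) - 6825)) = 14536/(13620 + (4681 - 6825)) = 14536/(13620 - 2144) = 14536/11476 = 14536*(1/11476) = 3634/2869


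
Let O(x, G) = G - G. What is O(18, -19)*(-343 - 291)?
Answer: 0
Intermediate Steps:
O(x, G) = 0
O(18, -19)*(-343 - 291) = 0*(-343 - 291) = 0*(-634) = 0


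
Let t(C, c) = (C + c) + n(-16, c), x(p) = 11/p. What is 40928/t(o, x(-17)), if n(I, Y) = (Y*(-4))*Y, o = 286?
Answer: 11828192/81983 ≈ 144.28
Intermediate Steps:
n(I, Y) = -4*Y**2 (n(I, Y) = (-4*Y)*Y = -4*Y**2)
t(C, c) = C + c - 4*c**2 (t(C, c) = (C + c) - 4*c**2 = C + c - 4*c**2)
40928/t(o, x(-17)) = 40928/(286 + 11/(-17) - 4*(11/(-17))**2) = 40928/(286 + 11*(-1/17) - 4*(11*(-1/17))**2) = 40928/(286 - 11/17 - 4*(-11/17)**2) = 40928/(286 - 11/17 - 4*121/289) = 40928/(286 - 11/17 - 484/289) = 40928/(81983/289) = 40928*(289/81983) = 11828192/81983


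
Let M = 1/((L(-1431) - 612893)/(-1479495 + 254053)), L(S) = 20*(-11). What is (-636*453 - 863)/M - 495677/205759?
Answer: -36455315606061991/252145720478 ≈ -1.4458e+5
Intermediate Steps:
L(S) = -220
M = 1225442/613113 (M = 1/((-220 - 612893)/(-1479495 + 254053)) = 1/(-613113/(-1225442)) = 1/(-613113*(-1/1225442)) = 1/(613113/1225442) = 1225442/613113 ≈ 1.9987)
(-636*453 - 863)/M - 495677/205759 = (-636*453 - 863)/(1225442/613113) - 495677/205759 = (-288108 - 863)*(613113/1225442) - 495677*1/205759 = -288971*613113/1225442 - 495677/205759 = -177171876723/1225442 - 495677/205759 = -36455315606061991/252145720478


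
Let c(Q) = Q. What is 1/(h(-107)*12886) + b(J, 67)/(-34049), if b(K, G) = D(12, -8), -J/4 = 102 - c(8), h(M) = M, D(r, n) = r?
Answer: -16579673/46946829298 ≈ -0.00035316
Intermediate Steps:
J = -376 (J = -4*(102 - 1*8) = -4*(102 - 8) = -4*94 = -376)
b(K, G) = 12
1/(h(-107)*12886) + b(J, 67)/(-34049) = 1/(-107*12886) + 12/(-34049) = -1/107*1/12886 + 12*(-1/34049) = -1/1378802 - 12/34049 = -16579673/46946829298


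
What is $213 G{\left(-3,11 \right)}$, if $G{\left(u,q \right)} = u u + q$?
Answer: $4260$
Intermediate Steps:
$G{\left(u,q \right)} = q + u^{2}$ ($G{\left(u,q \right)} = u^{2} + q = q + u^{2}$)
$213 G{\left(-3,11 \right)} = 213 \left(11 + \left(-3\right)^{2}\right) = 213 \left(11 + 9\right) = 213 \cdot 20 = 4260$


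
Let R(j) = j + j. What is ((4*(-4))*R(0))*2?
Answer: 0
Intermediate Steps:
R(j) = 2*j
((4*(-4))*R(0))*2 = ((4*(-4))*(2*0))*2 = -16*0*2 = 0*2 = 0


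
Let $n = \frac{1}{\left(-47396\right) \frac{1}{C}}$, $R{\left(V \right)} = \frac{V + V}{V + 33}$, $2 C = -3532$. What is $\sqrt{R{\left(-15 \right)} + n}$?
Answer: $\frac{i \sqrt{28496886}}{4182} \approx 1.2765 i$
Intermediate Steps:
$C = -1766$ ($C = \frac{1}{2} \left(-3532\right) = -1766$)
$R{\left(V \right)} = \frac{2 V}{33 + V}$
$n = \frac{883}{23698}$ ($n = \frac{1}{\left(-47396\right) \frac{1}{-1766}} = \frac{1}{\left(-47396\right) \left(- \frac{1}{1766}\right)} = \frac{1}{\frac{23698}{883}} = \frac{883}{23698} \approx 0.037261$)
$\sqrt{R{\left(-15 \right)} + n} = \sqrt{2 \left(-15\right) \frac{1}{33 - 15} + \frac{883}{23698}} = \sqrt{2 \left(-15\right) \frac{1}{18} + \frac{883}{23698}} = \sqrt{- \frac{5}{3} + \frac{883}{23698}} = \sqrt{- \frac{115841}{71094}} = \frac{i \sqrt{28496886}}{4182}$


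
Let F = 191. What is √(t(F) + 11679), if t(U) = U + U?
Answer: √12061 ≈ 109.82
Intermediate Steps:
t(U) = 2*U
√(t(F) + 11679) = √(2*191 + 11679) = √(382 + 11679) = √12061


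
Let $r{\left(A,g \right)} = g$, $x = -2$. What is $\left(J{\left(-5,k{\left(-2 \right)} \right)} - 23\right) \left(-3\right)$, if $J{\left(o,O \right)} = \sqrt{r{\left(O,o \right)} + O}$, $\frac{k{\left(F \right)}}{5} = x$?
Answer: $69 - 3 i \sqrt{15} \approx 69.0 - 11.619 i$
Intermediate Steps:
$k{\left(F \right)} = -10$ ($k{\left(F \right)} = 5 \left(-2\right) = -10$)
$J{\left(o,O \right)} = \sqrt{O + o}$ ($J{\left(o,O \right)} = \sqrt{o + O} = \sqrt{O + o}$)
$\left(J{\left(-5,k{\left(-2 \right)} \right)} - 23\right) \left(-3\right) = \left(\sqrt{-10 - 5} - 23\right) \left(-3\right) = \left(\sqrt{-15} - 23\right) \left(-3\right) = \left(i \sqrt{15} - 23\right) \left(-3\right) = \left(-23 + i \sqrt{15}\right) \left(-3\right) = 69 - 3 i \sqrt{15}$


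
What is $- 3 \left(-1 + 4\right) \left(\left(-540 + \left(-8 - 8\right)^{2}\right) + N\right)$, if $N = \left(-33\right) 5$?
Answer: $4041$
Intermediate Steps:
$N = -165$
$- 3 \left(-1 + 4\right) \left(\left(-540 + \left(-8 - 8\right)^{2}\right) + N\right) = - 3 \left(-1 + 4\right) \left(\left(-540 + \left(-8 - 8\right)^{2}\right) - 165\right) = \left(-3\right) 3 \left(\left(-540 + \left(-16\right)^{2}\right) - 165\right) = - 9 \left(\left(-540 + 256\right) - 165\right) = - 9 \left(-284 - 165\right) = \left(-9\right) \left(-449\right) = 4041$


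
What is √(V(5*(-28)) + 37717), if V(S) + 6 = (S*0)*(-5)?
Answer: √37711 ≈ 194.19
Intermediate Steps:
V(S) = -6 (V(S) = -6 + (S*0)*(-5) = -6 + 0*(-5) = -6 + 0 = -6)
√(V(5*(-28)) + 37717) = √(-6 + 37717) = √37711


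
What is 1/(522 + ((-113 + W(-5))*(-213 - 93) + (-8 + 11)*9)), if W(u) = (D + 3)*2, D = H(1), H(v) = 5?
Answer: 1/30231 ≈ 3.3079e-5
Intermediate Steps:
D = 5
W(u) = 16 (W(u) = (5 + 3)*2 = 8*2 = 16)
1/(522 + ((-113 + W(-5))*(-213 - 93) + (-8 + 11)*9)) = 1/(522 + ((-113 + 16)*(-213 - 93) + (-8 + 11)*9)) = 1/(522 + (-97*(-306) + 3*9)) = 1/(522 + (29682 + 27)) = 1/(522 + 29709) = 1/30231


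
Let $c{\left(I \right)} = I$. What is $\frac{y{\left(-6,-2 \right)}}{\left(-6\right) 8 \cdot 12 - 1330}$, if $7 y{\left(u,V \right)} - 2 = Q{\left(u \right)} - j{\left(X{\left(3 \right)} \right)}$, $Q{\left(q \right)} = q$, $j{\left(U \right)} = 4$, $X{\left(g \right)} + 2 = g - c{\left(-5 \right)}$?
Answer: $\frac{4}{6671} \approx 0.00059961$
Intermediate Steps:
$X{\left(g \right)} = 3 + g$ ($X{\left(g \right)} = -2 + \left(g - -5\right) = -2 + \left(g + 5\right) = -2 + \left(5 + g\right) = 3 + g$)
$y{\left(u,V \right)} = - \frac{2}{7} + \frac{u}{7}$ ($y{\left(u,V \right)} = \frac{2}{7} + \frac{u - 4}{7} = \frac{2}{7} + \frac{-4 + u}{7} = \frac{2}{7} + \left(- \frac{4}{7} + \frac{u}{7}\right) = - \frac{2}{7} + \frac{u}{7}$)
$\frac{y{\left(-6,-2 \right)}}{\left(-6\right) 8 \cdot 12 - 1330} = \frac{- \frac{2}{7} + \frac{1}{7} \left(-6\right)}{\left(-6\right) 8 \cdot 12 - 1330} = \frac{- \frac{2}{7} - \frac{6}{7}}{\left(-48\right) 12 - 1330} = \frac{1}{-576 - 1330} \left(- \frac{8}{7}\right) = \frac{1}{-1906} \left(- \frac{8}{7}\right) = \left(- \frac{1}{1906}\right) \left(- \frac{8}{7}\right) = \frac{4}{6671}$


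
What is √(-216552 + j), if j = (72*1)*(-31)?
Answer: 4*I*√13674 ≈ 467.74*I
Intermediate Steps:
j = -2232 (j = 72*(-31) = -2232)
√(-216552 + j) = √(-216552 - 2232) = √(-218784) = 4*I*√13674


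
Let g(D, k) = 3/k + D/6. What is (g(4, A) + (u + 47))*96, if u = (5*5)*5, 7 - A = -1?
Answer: 16612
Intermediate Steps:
A = 8 (A = 7 - 1*(-1) = 7 + 1 = 8)
g(D, k) = 3/k + D/6 (g(D, k) = 3/k + D*(1/6) = 3/k + D/6)
u = 125 (u = 25*5 = 125)
(g(4, A) + (u + 47))*96 = ((3/8 + (1/6)*4) + (125 + 47))*96 = ((3*(1/8) + 2/3) + 172)*96 = ((3/8 + 2/3) + 172)*96 = (25/24 + 172)*96 = (4153/24)*96 = 16612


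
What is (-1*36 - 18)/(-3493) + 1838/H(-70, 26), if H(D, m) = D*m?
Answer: -451561/454090 ≈ -0.99443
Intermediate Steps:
(-1*36 - 18)/(-3493) + 1838/H(-70, 26) = (-1*36 - 18)/(-3493) + 1838/((-70*26)) = (-36 - 18)*(-1/3493) + 1838/(-1820) = -54*(-1/3493) + 1838*(-1/1820) = 54/3493 - 919/910 = -451561/454090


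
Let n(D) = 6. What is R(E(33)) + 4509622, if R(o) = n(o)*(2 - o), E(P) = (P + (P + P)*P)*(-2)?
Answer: 4536166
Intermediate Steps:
E(P) = -4*P² - 2*P (E(P) = (P + (2*P)*P)*(-2) = (P + 2*P²)*(-2) = -4*P² - 2*P)
R(o) = 12 - 6*o (R(o) = 6*(2 - o) = 12 - 6*o)
R(E(33)) + 4509622 = (12 - (-12)*33*(1 + 2*33)) + 4509622 = (12 - (-12)*33*(1 + 66)) + 4509622 = (12 - (-12)*33*67) + 4509622 = (12 - 6*(-4422)) + 4509622 = (12 + 26532) + 4509622 = 26544 + 4509622 = 4536166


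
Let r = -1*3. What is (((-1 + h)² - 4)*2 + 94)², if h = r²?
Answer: 45796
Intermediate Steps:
r = -3
h = 9 (h = (-3)² = 9)
(((-1 + h)² - 4)*2 + 94)² = (((-1 + 9)² - 4)*2 + 94)² = ((8² - 4)*2 + 94)² = ((64 - 4)*2 + 94)² = (60*2 + 94)² = (120 + 94)² = 214² = 45796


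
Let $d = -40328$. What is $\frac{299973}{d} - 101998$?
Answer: $- \frac{4113675317}{40328} \approx -1.0201 \cdot 10^{5}$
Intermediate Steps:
$\frac{299973}{d} - 101998 = \frac{299973}{-40328} - 101998 = 299973 \left(- \frac{1}{40328}\right) - 101998 = - \frac{299973}{40328} - 101998 = - \frac{4113675317}{40328}$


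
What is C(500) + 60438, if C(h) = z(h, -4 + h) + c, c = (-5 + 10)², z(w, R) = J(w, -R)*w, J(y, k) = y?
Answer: 310463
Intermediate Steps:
z(w, R) = w² (z(w, R) = w*w = w²)
c = 25 (c = 5² = 25)
C(h) = 25 + h² (C(h) = h² + 25 = 25 + h²)
C(500) + 60438 = (25 + 500²) + 60438 = (25 + 250000) + 60438 = 250025 + 60438 = 310463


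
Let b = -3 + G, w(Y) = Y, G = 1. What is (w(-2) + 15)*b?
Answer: -26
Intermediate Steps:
b = -2 (b = -3 + 1 = -2)
(w(-2) + 15)*b = (-2 + 15)*(-2) = 13*(-2) = -26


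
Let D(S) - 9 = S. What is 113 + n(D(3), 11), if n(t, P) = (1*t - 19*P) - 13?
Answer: -97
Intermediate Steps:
D(S) = 9 + S
n(t, P) = -13 + t - 19*P (n(t, P) = (t - 19*P) - 13 = -13 + t - 19*P)
113 + n(D(3), 11) = 113 + (-13 + (9 + 3) - 19*11) = 113 + (-13 + 12 - 209) = 113 - 210 = -97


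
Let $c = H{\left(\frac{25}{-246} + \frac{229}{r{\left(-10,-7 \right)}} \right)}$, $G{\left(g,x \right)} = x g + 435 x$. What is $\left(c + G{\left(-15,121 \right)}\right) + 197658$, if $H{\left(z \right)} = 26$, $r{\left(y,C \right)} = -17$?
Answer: $248504$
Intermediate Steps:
$G{\left(g,x \right)} = 435 x + g x$ ($G{\left(g,x \right)} = g x + 435 x = 435 x + g x$)
$c = 26$
$\left(c + G{\left(-15,121 \right)}\right) + 197658 = \left(26 + 121 \left(435 - 15\right)\right) + 197658 = \left(26 + 121 \cdot 420\right) + 197658 = \left(26 + 50820\right) + 197658 = 50846 + 197658 = 248504$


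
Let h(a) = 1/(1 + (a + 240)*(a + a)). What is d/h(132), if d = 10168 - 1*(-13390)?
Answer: 2313607622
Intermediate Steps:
d = 23558 (d = 10168 + 13390 = 23558)
h(a) = 1/(1 + 2*a*(240 + a)) (h(a) = 1/(1 + (240 + a)*(2*a)) = 1/(1 + 2*a*(240 + a)))
d/h(132) = 23558/(1/(1 + 2*132² + 480*132)) = 23558/(1/(1 + 2*17424 + 63360)) = 23558/(1/(1 + 34848 + 63360)) = 23558/(1/98209) = 23558*98209 = 2313607622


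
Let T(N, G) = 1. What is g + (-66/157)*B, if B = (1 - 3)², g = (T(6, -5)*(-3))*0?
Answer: -264/157 ≈ -1.6815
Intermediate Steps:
g = 0 (g = (1*(-3))*0 = -3*0 = 0)
B = 4 (B = (-2)² = 4)
g + (-66/157)*B = 0 - 66/157*4 = 0 - 264/157 = -264/157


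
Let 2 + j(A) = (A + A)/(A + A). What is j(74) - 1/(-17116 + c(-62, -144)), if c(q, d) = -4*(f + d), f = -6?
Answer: -16515/16516 ≈ -0.99994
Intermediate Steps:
j(A) = -1 (j(A) = -2 + (A + A)/(A + A) = -2 + (2*A)/((2*A)) = -2 + (2*A)*(1/(2*A)) = -2 + 1 = -1)
c(q, d) = 24 - 4*d (c(q, d) = -4*(-6 + d) = 24 - 4*d)
j(74) - 1/(-17116 + c(-62, -144)) = -1 - 1/(-17116 + (24 - 4*(-144))) = -1 - 1/(-17116 + (24 + 576)) = -1 - 1/(-17116 + 600) = -1 - 1/(-16516) = -1 - 1*(-1/16516) = -1 + 1/16516 = -16515/16516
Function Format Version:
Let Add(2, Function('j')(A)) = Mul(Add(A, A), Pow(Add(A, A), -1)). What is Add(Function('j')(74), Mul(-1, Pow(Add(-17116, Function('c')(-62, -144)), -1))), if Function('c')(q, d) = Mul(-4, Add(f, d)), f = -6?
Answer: Rational(-16515, 16516) ≈ -0.99994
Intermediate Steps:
Function('j')(A) = -1 (Function('j')(A) = Add(-2, Mul(Add(A, A), Pow(Add(A, A), -1))) = Add(-2, Mul(Mul(2, A), Pow(Mul(2, A), -1))) = Add(-2, Mul(Mul(2, A), Mul(Rational(1, 2), Pow(A, -1)))) = Add(-2, 1) = -1)
Function('c')(q, d) = Add(24, Mul(-4, d)) (Function('c')(q, d) = Mul(-4, Add(-6, d)) = Add(24, Mul(-4, d)))
Add(Function('j')(74), Mul(-1, Pow(Add(-17116, Function('c')(-62, -144)), -1))) = Add(-1, Mul(-1, Pow(Add(-17116, Add(24, Mul(-4, -144))), -1))) = Add(-1, Mul(-1, Pow(Add(-17116, Add(24, 576)), -1))) = Add(-1, Mul(-1, Pow(Add(-17116, 600), -1))) = Add(-1, Mul(-1, Pow(-16516, -1))) = Add(-1, Mul(-1, Rational(-1, 16516))) = Add(-1, Rational(1, 16516)) = Rational(-16515, 16516)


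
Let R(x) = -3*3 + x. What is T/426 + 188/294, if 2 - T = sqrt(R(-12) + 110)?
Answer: 2241/3479 - sqrt(89)/426 ≈ 0.62201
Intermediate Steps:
R(x) = -9 + x
T = 2 - sqrt(89) (T = 2 - sqrt((-9 - 12) + 110) = 2 - sqrt(-21 + 110) = 2 - sqrt(89) ≈ -7.4340)
T/426 + 188/294 = (2 - sqrt(89))/426 + 188/294 = (2 - sqrt(89))*(1/426) + 188*(1/294) = (1/213 - sqrt(89)/426) + 94/147 = 2241/3479 - sqrt(89)/426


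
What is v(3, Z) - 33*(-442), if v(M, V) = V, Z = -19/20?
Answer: 291701/20 ≈ 14585.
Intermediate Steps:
Z = -19/20 (Z = -19*1/20 = -19/20 ≈ -0.95000)
v(3, Z) - 33*(-442) = -19/20 - 33*(-442) = -19/20 + 14586 = 291701/20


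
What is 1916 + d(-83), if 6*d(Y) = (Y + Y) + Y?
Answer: 3749/2 ≈ 1874.5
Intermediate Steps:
d(Y) = Y/2 (d(Y) = ((Y + Y) + Y)/6 = (2*Y + Y)/6 = (3*Y)/6 = Y/2)
1916 + d(-83) = 1916 + (1/2)*(-83) = 1916 - 83/2 = 3749/2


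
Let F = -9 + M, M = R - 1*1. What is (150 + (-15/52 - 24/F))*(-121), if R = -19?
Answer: -27468573/1508 ≈ -18215.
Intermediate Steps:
M = -20 (M = -19 - 1*1 = -19 - 1 = -20)
F = -29 (F = -9 - 20 = -29)
(150 + (-15/52 - 24/F))*(-121) = (150 + (-15/52 - 24/(-29)))*(-121) = (150 + (-15*1/52 - 24*(-1/29)))*(-121) = (150 + (-15/52 + 24/29))*(-121) = (150 + 813/1508)*(-121) = (227013/1508)*(-121) = -27468573/1508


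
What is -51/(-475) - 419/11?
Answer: -198464/5225 ≈ -37.984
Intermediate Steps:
-51/(-475) - 419/11 = -51*(-1/475) - 419*1/11 = 51/475 - 419/11 = -198464/5225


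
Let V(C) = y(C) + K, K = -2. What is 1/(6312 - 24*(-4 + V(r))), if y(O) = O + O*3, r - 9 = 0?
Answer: 1/5592 ≈ 0.00017883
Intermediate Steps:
r = 9 (r = 9 + 0 = 9)
y(O) = 4*O (y(O) = O + 3*O = 4*O)
V(C) = -2 + 4*C (V(C) = 4*C - 2 = -2 + 4*C)
1/(6312 - 24*(-4 + V(r))) = 1/(6312 - 24*(-4 + (-2 + 4*9))) = 1/(6312 - 24*(-4 + (-2 + 36))) = 1/(6312 - 24*(-4 + 34)) = 1/(6312 - 24*30) = 1/(6312 - 720) = 1/5592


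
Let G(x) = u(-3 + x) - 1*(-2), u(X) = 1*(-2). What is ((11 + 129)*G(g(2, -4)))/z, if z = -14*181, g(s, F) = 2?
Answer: 0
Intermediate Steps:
u(X) = -2
z = -2534
G(x) = 0 (G(x) = -2 - 1*(-2) = -2 + 2 = 0)
((11 + 129)*G(g(2, -4)))/z = ((11 + 129)*0)/(-2534) = (140*0)*(-1/2534) = 0*(-1/2534) = 0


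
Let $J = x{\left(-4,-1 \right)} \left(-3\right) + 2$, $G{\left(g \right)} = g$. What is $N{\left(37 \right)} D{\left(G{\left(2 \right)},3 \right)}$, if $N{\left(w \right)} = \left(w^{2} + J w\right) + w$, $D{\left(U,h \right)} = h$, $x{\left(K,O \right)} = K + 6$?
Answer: $3774$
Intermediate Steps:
$x{\left(K,O \right)} = 6 + K$
$J = -4$ ($J = \left(6 - 4\right) \left(-3\right) + 2 = 2 \left(-3\right) + 2 = -6 + 2 = -4$)
$N{\left(w \right)} = w^{2} - 3 w$ ($N{\left(w \right)} = \left(w^{2} - 4 w\right) + w = w^{2} - 3 w$)
$N{\left(37 \right)} D{\left(G{\left(2 \right)},3 \right)} = 37 \left(-3 + 37\right) 3 = 37 \cdot 34 \cdot 3 = 1258 \cdot 3 = 3774$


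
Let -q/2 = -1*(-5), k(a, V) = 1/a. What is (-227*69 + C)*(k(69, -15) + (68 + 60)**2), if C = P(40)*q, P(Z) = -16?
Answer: -17526094991/69 ≈ -2.5400e+8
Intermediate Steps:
q = -10 (q = -(-2)*(-5) = -2*5 = -10)
C = 160 (C = -16*(-10) = 160)
(-227*69 + C)*(k(69, -15) + (68 + 60)**2) = (-227*69 + 160)*(1/69 + (68 + 60)**2) = (-1*15663 + 160)*(1/69 + 128**2) = (-15663 + 160)*(1/69 + 16384) = -15503*1130497/69 = -17526094991/69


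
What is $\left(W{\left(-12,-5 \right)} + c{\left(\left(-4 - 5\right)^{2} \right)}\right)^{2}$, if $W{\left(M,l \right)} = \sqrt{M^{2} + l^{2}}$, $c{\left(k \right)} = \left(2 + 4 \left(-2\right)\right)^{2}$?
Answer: $2401$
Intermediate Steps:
$c{\left(k \right)} = 36$ ($c{\left(k \right)} = \left(2 - 8\right)^{2} = \left(-6\right)^{2} = 36$)
$\left(W{\left(-12,-5 \right)} + c{\left(\left(-4 - 5\right)^{2} \right)}\right)^{2} = \left(\sqrt{\left(-12\right)^{2} + \left(-5\right)^{2}} + 36\right)^{2} = \left(\sqrt{144 + 25} + 36\right)^{2} = \left(\sqrt{169} + 36\right)^{2} = \left(13 + 36\right)^{2} = 49^{2} = 2401$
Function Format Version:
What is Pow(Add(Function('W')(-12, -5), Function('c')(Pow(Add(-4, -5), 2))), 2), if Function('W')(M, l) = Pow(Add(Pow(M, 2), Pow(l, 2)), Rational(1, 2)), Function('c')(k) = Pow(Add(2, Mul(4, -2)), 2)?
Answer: 2401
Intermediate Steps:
Function('c')(k) = 36 (Function('c')(k) = Pow(Add(2, -8), 2) = Pow(-6, 2) = 36)
Pow(Add(Function('W')(-12, -5), Function('c')(Pow(Add(-4, -5), 2))), 2) = Pow(Add(Pow(Add(Pow(-12, 2), Pow(-5, 2)), Rational(1, 2)), 36), 2) = Pow(Add(Pow(Add(144, 25), Rational(1, 2)), 36), 2) = Pow(Add(Pow(169, Rational(1, 2)), 36), 2) = Pow(Add(13, 36), 2) = Pow(49, 2) = 2401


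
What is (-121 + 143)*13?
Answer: 286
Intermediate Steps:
(-121 + 143)*13 = 22*13 = 286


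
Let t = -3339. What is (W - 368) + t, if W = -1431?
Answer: -5138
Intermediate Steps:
(W - 368) + t = (-1431 - 368) - 3339 = -1799 - 3339 = -5138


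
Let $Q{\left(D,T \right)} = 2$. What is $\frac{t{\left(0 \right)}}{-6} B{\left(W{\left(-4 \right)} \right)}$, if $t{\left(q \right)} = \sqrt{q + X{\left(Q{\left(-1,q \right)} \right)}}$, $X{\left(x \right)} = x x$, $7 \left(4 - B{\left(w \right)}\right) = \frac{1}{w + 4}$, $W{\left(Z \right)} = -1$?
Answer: $- \frac{83}{63} \approx -1.3175$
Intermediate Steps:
$B{\left(w \right)} = 4 - \frac{1}{7 \left(4 + w\right)}$ ($B{\left(w \right)} = 4 - \frac{1}{7 \left(w + 4\right)} = 4 - \frac{1}{7 \left(4 + w\right)}$)
$X{\left(x \right)} = x^{2}$
$t{\left(q \right)} = \sqrt{4 + q}$ ($t{\left(q \right)} = \sqrt{q + 2^{2}} = \sqrt{q + 4} = \sqrt{4 + q}$)
$\frac{t{\left(0 \right)}}{-6} B{\left(W{\left(-4 \right)} \right)} = \frac{\sqrt{4 + 0}}{-6} \frac{111 + 28 \left(-1\right)}{7 \left(4 - 1\right)} = - \frac{\sqrt{4}}{6} \frac{111 - 28}{7 \cdot 3} = \left(- \frac{1}{6}\right) 2 \cdot \frac{1}{7} \cdot \frac{1}{3} \cdot 83 = \left(- \frac{1}{3}\right) \frac{83}{21} = - \frac{83}{63}$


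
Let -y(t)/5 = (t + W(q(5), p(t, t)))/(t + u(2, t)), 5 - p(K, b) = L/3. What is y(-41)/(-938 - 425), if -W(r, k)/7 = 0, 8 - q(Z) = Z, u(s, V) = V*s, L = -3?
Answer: 5/4089 ≈ 0.0012228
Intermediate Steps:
p(K, b) = 6 (p(K, b) = 5 - (-3)/3 = 5 - 1*(-1) = 5 + 1 = 6)
q(Z) = 8 - Z
W(r, k) = 0 (W(r, k) = -7*0 = 0)
y(t) = -5/3 (y(t) = -5*(t + 0)/(t + t*2) = -5*t/(t + 2*t) = -5*t/(3*t) = -5*t*1/(3*t) = -5*1/3 = -5/3)
y(-41)/(-938 - 425) = -5/3/(-938 - 425) = -5/3/(-1363) = -1/1363*(-5/3) = 5/4089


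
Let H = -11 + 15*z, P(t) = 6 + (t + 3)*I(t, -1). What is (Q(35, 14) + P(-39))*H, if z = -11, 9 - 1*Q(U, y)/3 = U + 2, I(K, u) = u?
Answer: 7392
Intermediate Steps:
Q(U, y) = 21 - 3*U (Q(U, y) = 27 - 3*(U + 2) = 27 - 3*(2 + U) = 27 + (-6 - 3*U) = 21 - 3*U)
P(t) = 3 - t (P(t) = 6 + (t + 3)*(-1) = 6 + (3 + t)*(-1) = 6 + (-3 - t) = 3 - t)
H = -176 (H = -11 + 15*(-11) = -11 - 165 = -176)
(Q(35, 14) + P(-39))*H = ((21 - 3*35) + (3 - 1*(-39)))*(-176) = ((21 - 105) + (3 + 39))*(-176) = (-84 + 42)*(-176) = -42*(-176) = 7392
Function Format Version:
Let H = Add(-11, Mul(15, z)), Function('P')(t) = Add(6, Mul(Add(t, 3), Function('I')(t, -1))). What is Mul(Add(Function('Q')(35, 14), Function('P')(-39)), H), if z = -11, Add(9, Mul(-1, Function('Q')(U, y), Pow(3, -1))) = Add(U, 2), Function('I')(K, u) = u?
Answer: 7392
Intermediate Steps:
Function('Q')(U, y) = Add(21, Mul(-3, U)) (Function('Q')(U, y) = Add(27, Mul(-3, Add(U, 2))) = Add(27, Mul(-3, Add(2, U))) = Add(27, Add(-6, Mul(-3, U))) = Add(21, Mul(-3, U)))
Function('P')(t) = Add(3, Mul(-1, t)) (Function('P')(t) = Add(6, Mul(Add(t, 3), -1)) = Add(6, Mul(Add(3, t), -1)) = Add(6, Add(-3, Mul(-1, t))) = Add(3, Mul(-1, t)))
H = -176 (H = Add(-11, Mul(15, -11)) = Add(-11, -165) = -176)
Mul(Add(Function('Q')(35, 14), Function('P')(-39)), H) = Mul(Add(Add(21, Mul(-3, 35)), Add(3, Mul(-1, -39))), -176) = Mul(Add(Add(21, -105), Add(3, 39)), -176) = Mul(Add(-84, 42), -176) = Mul(-42, -176) = 7392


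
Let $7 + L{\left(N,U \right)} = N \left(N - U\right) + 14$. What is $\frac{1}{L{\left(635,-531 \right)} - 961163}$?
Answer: $- \frac{1}{220746} \approx -4.5301 \cdot 10^{-6}$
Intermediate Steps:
$L{\left(N,U \right)} = 7 + N \left(N - U\right)$ ($L{\left(N,U \right)} = -7 + \left(N \left(N - U\right) + 14\right) = -7 + \left(14 + N \left(N - U\right)\right) = 7 + N \left(N - U\right)$)
$\frac{1}{L{\left(635,-531 \right)} - 961163} = \frac{1}{\left(7 + 635^{2} - 635 \left(-531\right)\right) - 961163} = \frac{1}{\left(7 + 403225 + 337185\right) - 961163} = \frac{1}{740417 - 961163} = \frac{1}{-220746} = - \frac{1}{220746}$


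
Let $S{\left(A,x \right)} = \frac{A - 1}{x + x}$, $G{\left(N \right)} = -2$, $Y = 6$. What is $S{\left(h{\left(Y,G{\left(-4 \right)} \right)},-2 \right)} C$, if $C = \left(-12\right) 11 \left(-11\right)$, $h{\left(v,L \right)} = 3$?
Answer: $-726$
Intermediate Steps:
$C = 1452$ ($C = \left(-132\right) \left(-11\right) = 1452$)
$S{\left(A,x \right)} = \frac{-1 + A}{2 x}$
$S{\left(h{\left(Y,G{\left(-4 \right)} \right)},-2 \right)} C = \frac{-1 + 3}{2 \left(-2\right)} 1452 = \frac{1}{2} \left(- \frac{1}{2}\right) 2 \cdot 1452 = \left(- \frac{1}{2}\right) 1452 = -726$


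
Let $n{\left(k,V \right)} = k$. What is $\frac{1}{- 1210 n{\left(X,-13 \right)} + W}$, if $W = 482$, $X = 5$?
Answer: $- \frac{1}{5568} \approx -0.0001796$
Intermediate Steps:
$\frac{1}{- 1210 n{\left(X,-13 \right)} + W} = \frac{1}{\left(-1210\right) 5 + 482} = \frac{1}{-6050 + 482} = \frac{1}{-5568} = - \frac{1}{5568}$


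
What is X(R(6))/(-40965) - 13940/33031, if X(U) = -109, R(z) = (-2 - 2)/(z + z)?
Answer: -33379513/79594995 ≈ -0.41937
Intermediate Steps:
R(z) = -2/z (R(z) = -4*1/(2*z) = -2/z)
X(R(6))/(-40965) - 13940/33031 = -109/(-40965) - 13940/33031 = -109*(-1/40965) - 13940*1/33031 = 109/40965 - 820/1943 = -33379513/79594995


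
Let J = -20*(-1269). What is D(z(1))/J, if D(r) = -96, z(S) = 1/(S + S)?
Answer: -8/2115 ≈ -0.0037825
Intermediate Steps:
z(S) = 1/(2*S)
J = 25380
D(z(1))/J = -96/25380 = -96*1/25380 = -8/2115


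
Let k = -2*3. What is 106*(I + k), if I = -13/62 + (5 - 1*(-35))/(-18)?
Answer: -249365/279 ≈ -893.78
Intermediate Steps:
k = -6
I = -1357/558 (I = -13*1/62 + (5 + 35)*(-1/18) = -13/62 + 40*(-1/18) = -13/62 - 20/9 = -1357/558 ≈ -2.4319)
106*(I + k) = 106*(-1357/558 - 6) = 106*(-4705/558) = -249365/279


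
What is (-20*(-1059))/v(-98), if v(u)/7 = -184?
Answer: -5295/322 ≈ -16.444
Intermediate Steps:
v(u) = -1288 (v(u) = 7*(-184) = -1288)
(-20*(-1059))/v(-98) = -20*(-1059)/(-1288) = 21180*(-1/1288) = -5295/322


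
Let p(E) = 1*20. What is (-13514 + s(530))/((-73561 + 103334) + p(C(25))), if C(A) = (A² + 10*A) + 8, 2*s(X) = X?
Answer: -13249/29793 ≈ -0.44470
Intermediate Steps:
s(X) = X/2
C(A) = 8 + A² + 10*A
p(E) = 20
(-13514 + s(530))/((-73561 + 103334) + p(C(25))) = (-13514 + (½)*530)/((-73561 + 103334) + 20) = (-13514 + 265)/(29773 + 20) = -13249/29793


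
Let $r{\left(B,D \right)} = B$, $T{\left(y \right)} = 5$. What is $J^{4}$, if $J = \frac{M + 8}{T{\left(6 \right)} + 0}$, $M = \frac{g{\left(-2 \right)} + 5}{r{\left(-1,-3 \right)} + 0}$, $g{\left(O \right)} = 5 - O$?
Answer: $\frac{256}{625} \approx 0.4096$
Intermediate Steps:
$M = -12$ ($M = \frac{\left(5 - -2\right) + 5}{-1 + 0} = \frac{\left(5 + 2\right) + 5}{-1} = \left(7 + 5\right) \left(-1\right) = 12 \left(-1\right) = -12$)
$J = - \frac{4}{5}$ ($J = \frac{-12 + 8}{5 + 0} = - \frac{4}{5} \approx -0.8$)
$J^{4} = \left(- \frac{4}{5}\right)^{4} = \frac{256}{625}$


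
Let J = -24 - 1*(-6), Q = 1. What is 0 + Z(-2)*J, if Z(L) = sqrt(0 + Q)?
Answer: -18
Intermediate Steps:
Z(L) = 1 (Z(L) = sqrt(0 + 1) = sqrt(1) = 1)
J = -18 (J = -24 + 6 = -18)
0 + Z(-2)*J = 0 + 1*(-18) = 0 - 18 = -18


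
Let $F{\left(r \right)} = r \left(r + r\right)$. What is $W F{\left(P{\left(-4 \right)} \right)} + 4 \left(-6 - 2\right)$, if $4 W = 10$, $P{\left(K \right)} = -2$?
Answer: $-12$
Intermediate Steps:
$F{\left(r \right)} = 2 r^{2}$ ($F{\left(r \right)} = r 2 r = 2 r^{2}$)
$W = \frac{5}{2}$ ($W = \frac{1}{4} \cdot 10 = \frac{5}{2} \approx 2.5$)
$W F{\left(P{\left(-4 \right)} \right)} + 4 \left(-6 - 2\right) = \frac{5 \cdot 2 \left(-2\right)^{2}}{2} + 4 \left(-6 - 2\right) = \frac{5 \cdot 2 \cdot 4}{2} + 4 \left(-8\right) = \frac{5}{2} \cdot 8 - 32 = 20 - 32 = -12$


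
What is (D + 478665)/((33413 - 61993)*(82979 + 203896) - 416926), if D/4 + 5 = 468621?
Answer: -2353129/8199304426 ≈ -0.00028699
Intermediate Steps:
D = 1874464 (D = -20 + 4*468621 = -20 + 1874484 = 1874464)
(D + 478665)/((33413 - 61993)*(82979 + 203896) - 416926) = (1874464 + 478665)/((33413 - 61993)*(82979 + 203896) - 416926) = 2353129/(-28580*286875 - 416926) = 2353129/(-8198887500 - 416926) = 2353129/(-8199304426) = 2353129*(-1/8199304426) = -2353129/8199304426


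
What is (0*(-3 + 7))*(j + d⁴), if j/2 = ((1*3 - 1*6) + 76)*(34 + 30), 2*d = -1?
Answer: 0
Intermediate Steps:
d = -½ (d = (½)*(-1) = -½ ≈ -0.50000)
j = 9344 (j = 2*(((1*3 - 1*6) + 76)*(34 + 30)) = 2*(((3 - 6) + 76)*64) = 2*((-3 + 76)*64) = 2*(73*64) = 2*4672 = 9344)
(0*(-3 + 7))*(j + d⁴) = (0*(-3 + 7))*(9344 + (-½)⁴) = (0*4)*(9344 + 1/16) = 0*(149505/16) = 0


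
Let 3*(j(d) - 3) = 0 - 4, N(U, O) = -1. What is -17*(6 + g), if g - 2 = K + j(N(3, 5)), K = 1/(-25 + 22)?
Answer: -476/3 ≈ -158.67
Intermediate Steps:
K = -1/3 (K = 1/(-3) = -1/3 ≈ -0.33333)
j(d) = 5/3 (j(d) = 3 + (0 - 4)/3 = 3 + (1/3)*(-4) = 3 - 4/3 = 5/3)
g = 10/3 (g = 2 + (-1/3 + 5/3) = 2 + 4/3 = 10/3 ≈ 3.3333)
-17*(6 + g) = -17*(6 + 10/3) = -17*28/3 = -476/3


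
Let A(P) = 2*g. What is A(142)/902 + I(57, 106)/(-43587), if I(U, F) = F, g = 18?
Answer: 736760/19657737 ≈ 0.037479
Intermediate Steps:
A(P) = 36 (A(P) = 2*18 = 36)
A(142)/902 + I(57, 106)/(-43587) = 36/902 + 106/(-43587) = 36*(1/902) + 106*(-1/43587) = 18/451 - 106/43587 = 736760/19657737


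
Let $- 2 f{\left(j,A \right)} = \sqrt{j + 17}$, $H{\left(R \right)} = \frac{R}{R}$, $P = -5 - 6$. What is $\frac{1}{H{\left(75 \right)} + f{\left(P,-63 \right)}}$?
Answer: $-2 - \sqrt{6} \approx -4.4495$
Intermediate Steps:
$P = -11$ ($P = -5 - 6 = -11$)
$H{\left(R \right)} = 1$
$f{\left(j,A \right)} = - \frac{\sqrt{17 + j}}{2}$ ($f{\left(j,A \right)} = - \frac{\sqrt{j + 17}}{2} = - \frac{\sqrt{17 + j}}{2}$)
$\frac{1}{H{\left(75 \right)} + f{\left(P,-63 \right)}} = \frac{1}{1 - \frac{\sqrt{17 - 11}}{2}} = \frac{1}{1 - \frac{\sqrt{6}}{2}}$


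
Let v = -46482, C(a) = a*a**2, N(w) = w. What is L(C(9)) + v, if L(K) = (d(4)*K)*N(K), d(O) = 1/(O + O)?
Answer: 159585/8 ≈ 19948.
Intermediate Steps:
C(a) = a**3
d(O) = 1/(2*O)
L(K) = K**2/8 (L(K) = (((1/2)/4)*K)*K = (((1/2)*(1/4))*K)*K = (K/8)*K = K**2/8)
L(C(9)) + v = (9**3)**2/8 - 46482 = (1/8)*729**2 - 46482 = (1/8)*531441 - 46482 = 531441/8 - 46482 = 159585/8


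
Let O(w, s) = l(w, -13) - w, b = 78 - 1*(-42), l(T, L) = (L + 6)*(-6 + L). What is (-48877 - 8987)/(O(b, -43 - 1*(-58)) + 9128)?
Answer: -19288/3047 ≈ -6.3302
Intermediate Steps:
l(T, L) = (-6 + L)*(6 + L) (l(T, L) = (6 + L)*(-6 + L) = (-6 + L)*(6 + L))
b = 120 (b = 78 + 42 = 120)
O(w, s) = 133 - w (O(w, s) = (-36 + (-13)²) - w = (-36 + 169) - w = 133 - w)
(-48877 - 8987)/(O(b, -43 - 1*(-58)) + 9128) = (-48877 - 8987)/((133 - 1*120) + 9128) = -57864/((133 - 120) + 9128) = -57864/(13 + 9128) = -57864/9141 = -57864*1/9141 = -19288/3047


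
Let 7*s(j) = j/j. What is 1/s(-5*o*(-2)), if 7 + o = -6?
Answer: 7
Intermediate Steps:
o = -13 (o = -7 - 6 = -13)
s(j) = ⅐ (s(j) = (j/j)/7 = (⅐)*1 = ⅐)
1/s(-5*o*(-2)) = 1/(⅐) = 7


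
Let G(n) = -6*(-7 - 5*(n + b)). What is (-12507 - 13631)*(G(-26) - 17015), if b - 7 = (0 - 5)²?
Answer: 438935434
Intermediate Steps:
b = 32 (b = 7 + (0 - 5)² = 7 + (-5)² = 7 + 25 = 32)
G(n) = 1002 + 30*n (G(n) = -6*(-7 - 5*(n + 32)) = -6*(-7 - 5*(32 + n)) = -6*(-7 + (-160 - 5*n)) = -6*(-167 - 5*n) = 1002 + 30*n)
(-12507 - 13631)*(G(-26) - 17015) = (-12507 - 13631)*((1002 + 30*(-26)) - 17015) = -26138*((1002 - 780) - 17015) = -26138*(222 - 17015) = -26138*(-16793) = 438935434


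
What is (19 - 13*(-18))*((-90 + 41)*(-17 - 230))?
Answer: 3062059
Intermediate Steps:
(19 - 13*(-18))*((-90 + 41)*(-17 - 230)) = (19 + 234)*(-49*(-247)) = 253*12103 = 3062059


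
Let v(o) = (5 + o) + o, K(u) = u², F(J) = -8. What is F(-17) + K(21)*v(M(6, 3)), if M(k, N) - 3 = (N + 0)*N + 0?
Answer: 12781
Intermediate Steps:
M(k, N) = 3 + N² (M(k, N) = 3 + ((N + 0)*N + 0) = 3 + (N*N + 0) = 3 + (N² + 0) = 3 + N²)
v(o) = 5 + 2*o
F(-17) + K(21)*v(M(6, 3)) = -8 + 21²*(5 + 2*(3 + 3²)) = -8 + 441*(5 + 2*(3 + 9)) = -8 + 441*(5 + 2*12) = -8 + 441*(5 + 24) = -8 + 441*29 = -8 + 12789 = 12781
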